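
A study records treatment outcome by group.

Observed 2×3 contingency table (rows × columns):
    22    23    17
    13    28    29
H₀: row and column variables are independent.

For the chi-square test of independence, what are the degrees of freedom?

degrees of freedom = 2

df = (r−1)(c−1) = (2−1)·(3−1) = 2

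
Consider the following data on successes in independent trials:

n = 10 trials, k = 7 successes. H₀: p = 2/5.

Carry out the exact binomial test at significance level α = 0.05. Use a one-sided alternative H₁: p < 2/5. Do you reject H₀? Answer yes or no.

Exact binomial: n=10, k=7, p₀=2/5=0.4000
P(X≤7) from Σ C(n,i)·p₀^i·(1−p₀)^(n−i)
p-value (one-sided, H₁ less) = 0.98771
At α=0.05: p ≥ α → fail to reject H₀

reject H₀: no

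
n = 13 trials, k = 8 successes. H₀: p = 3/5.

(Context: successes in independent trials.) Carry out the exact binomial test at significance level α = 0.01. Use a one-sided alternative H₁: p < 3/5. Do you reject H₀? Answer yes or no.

reject H₀: no

Exact binomial: n=13, k=8, p₀=3/5=0.6000
P(X≤8) from Σ C(n,i)·p₀^i·(1−p₀)^(n−i)
p-value (one-sided, H₁ less) = 0.64696
At α=0.01: p ≥ α → fail to reject H₀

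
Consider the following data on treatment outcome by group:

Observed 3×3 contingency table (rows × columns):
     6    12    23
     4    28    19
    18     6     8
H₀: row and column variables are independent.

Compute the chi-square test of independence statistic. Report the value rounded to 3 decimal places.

Row totals [41, 51, 32], col totals [28, 46, 50], n=124
χ² = (6−9.26)²/9.26 + (12−15.21)²/15.21 + (23−16.53)²/16.53 + (4−11.52)²/11.52 + (28−18.92)²/18.92 + (19−20.56)²/20.56 + (18−7.23)²/7.23 + (6−11.87)²/11.87 + (8−12.90)²/12.90 = 34.5690
df = 4

test statistic = 34.569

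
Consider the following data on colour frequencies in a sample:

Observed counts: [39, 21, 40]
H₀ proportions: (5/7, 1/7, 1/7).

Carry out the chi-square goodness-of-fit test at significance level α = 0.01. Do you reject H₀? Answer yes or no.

reject H₀: yes

n = 100; E_i = n·p_i = [71.43, 14.29, 14.29]
χ² = (39−71.43)²/71.43 + (21−14.29)²/14.29 + (40−14.29)²/14.29 = 64.1640
df = 2
p-value (upper-tail) = 0.00000
At α=0.01: p < α → reject H₀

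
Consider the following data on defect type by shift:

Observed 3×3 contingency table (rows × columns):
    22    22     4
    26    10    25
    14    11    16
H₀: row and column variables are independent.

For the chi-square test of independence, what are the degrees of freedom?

df = (r−1)(c−1) = (3−1)·(3−1) = 4

degrees of freedom = 4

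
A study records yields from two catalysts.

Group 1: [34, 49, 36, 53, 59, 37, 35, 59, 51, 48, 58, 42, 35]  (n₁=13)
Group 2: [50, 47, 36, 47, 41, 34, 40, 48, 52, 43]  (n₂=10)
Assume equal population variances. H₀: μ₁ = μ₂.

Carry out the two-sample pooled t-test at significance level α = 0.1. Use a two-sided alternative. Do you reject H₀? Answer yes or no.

x̄₁=45.846, s₁=9.797, n₁=13
x̄₂=43.800, s₂=5.996, n₂=10
s_p² = [12·9.797² + 9·5.996²]/21 = 70.2520
SE = √(s_p²·(1/13+1/10)) = 3.5255
t = (45.846−43.800)/3.5255 = 0.5804
df = 21
p-value (two-sided) = 0.56783
At α=0.1: p ≥ α → fail to reject H₀

reject H₀: no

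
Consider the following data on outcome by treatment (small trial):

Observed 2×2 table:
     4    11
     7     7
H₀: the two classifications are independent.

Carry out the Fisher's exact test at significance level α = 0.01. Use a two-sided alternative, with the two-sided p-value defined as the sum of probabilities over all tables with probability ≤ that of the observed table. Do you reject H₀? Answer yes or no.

Margins: r₁=15, r₂=14, c₁=11, c₂=18, n=29
p_obs = C(15,4)·C(14,7)/C(29,11); sum pmf over tables with pmf ≤ p_obs
p-value (two-sided) = 0.26354
At α=0.01: p ≥ α → fail to reject H₀

reject H₀: no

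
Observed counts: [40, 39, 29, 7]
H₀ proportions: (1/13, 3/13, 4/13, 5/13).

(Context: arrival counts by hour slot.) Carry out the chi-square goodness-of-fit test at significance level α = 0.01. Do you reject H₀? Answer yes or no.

n = 115; E_i = n·p_i = [8.85, 26.54, 35.38, 44.23]
χ² = (40−8.85)²/8.85 + (39−26.54)²/26.54 + (29−35.38)²/35.38 + (7−44.23)²/44.23 = 148.0578
df = 3
p-value (upper-tail) = 0.00000
At α=0.01: p < α → reject H₀

reject H₀: yes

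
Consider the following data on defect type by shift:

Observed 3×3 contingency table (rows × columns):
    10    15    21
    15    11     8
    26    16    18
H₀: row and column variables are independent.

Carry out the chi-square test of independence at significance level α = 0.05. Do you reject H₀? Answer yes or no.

reject H₀: no

Row totals [46, 34, 60], col totals [51, 42, 47], n=140
χ² = (10−16.76)²/16.76 + (15−13.80)²/13.80 + (21−15.44)²/15.44 + (15−12.39)²/12.39 + (11−10.20)²/10.20 + (8−11.41)²/11.41 + (26−21.86)²/21.86 + (16−18.00)²/18.00 + (18−20.14)²/20.14 = 7.7001
df = 4
p-value (upper-tail) = 0.10320
At α=0.05: p ≥ α → fail to reject H₀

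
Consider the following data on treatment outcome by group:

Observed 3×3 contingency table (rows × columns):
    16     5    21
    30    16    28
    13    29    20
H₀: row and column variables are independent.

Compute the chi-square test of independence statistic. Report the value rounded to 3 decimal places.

Row totals [42, 74, 62], col totals [59, 50, 69], n=178
χ² = (16−13.92)²/13.92 + (5−11.80)²/11.80 + (21−16.28)²/16.28 + (30−24.53)²/24.53 + (16−20.79)²/20.79 + (28−28.69)²/28.69 + (13−20.55)²/20.55 + (29−17.42)²/17.42 + (20−24.03)²/24.03 = 19.0909
df = 4

test statistic = 19.091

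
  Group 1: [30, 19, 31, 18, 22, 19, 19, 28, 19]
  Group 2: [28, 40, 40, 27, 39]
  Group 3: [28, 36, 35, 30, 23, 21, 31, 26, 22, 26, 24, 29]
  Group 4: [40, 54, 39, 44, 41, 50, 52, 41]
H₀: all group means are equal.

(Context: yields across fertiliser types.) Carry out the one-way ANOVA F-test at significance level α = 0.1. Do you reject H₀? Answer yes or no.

Group means [22.78, 34.80, 27.58, 45.12], grand mean 31.500
SSB = Σnᵢ(x̄ᵢ−x̄)² = 2408.353; SSW = ΣΣ(x−x̄ᵢ)² = 914.147
MSB = 2408.353/3 = 802.7843; MSW = 914.147/30 = 30.4716
F = MSB/MSW = 26.3453
df = (3, 30)
p-value (upper-tail) = 0.00000
At α=0.1: p < α → reject H₀

reject H₀: yes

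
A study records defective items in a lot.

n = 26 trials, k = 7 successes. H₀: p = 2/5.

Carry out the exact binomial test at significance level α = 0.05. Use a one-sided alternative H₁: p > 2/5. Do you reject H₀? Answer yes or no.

Exact binomial: n=26, k=7, p₀=2/5=0.4000
P(X≥7) from Σ C(n,i)·p₀^i·(1−p₀)^(n−i)
p-value (one-sided, H₁ greater) = 0.94412
At α=0.05: p ≥ α → fail to reject H₀

reject H₀: no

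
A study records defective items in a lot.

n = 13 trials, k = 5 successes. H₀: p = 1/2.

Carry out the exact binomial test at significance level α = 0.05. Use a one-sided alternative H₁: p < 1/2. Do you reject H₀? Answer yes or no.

Exact binomial: n=13, k=5, p₀=1/2=0.5000
P(X≤5) from Σ C(n,i)·p₀^i·(1−p₀)^(n−i)
p-value (one-sided, H₁ less) = 0.29053
At α=0.05: p ≥ α → fail to reject H₀

reject H₀: no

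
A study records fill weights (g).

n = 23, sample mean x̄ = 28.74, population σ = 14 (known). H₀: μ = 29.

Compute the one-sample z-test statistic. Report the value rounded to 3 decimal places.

SE = σ/√n = 14/√23 = 2.9192
z = (x̄−μ₀)/SE = (28.74−29)/2.9192 = -0.0891

test statistic = -0.089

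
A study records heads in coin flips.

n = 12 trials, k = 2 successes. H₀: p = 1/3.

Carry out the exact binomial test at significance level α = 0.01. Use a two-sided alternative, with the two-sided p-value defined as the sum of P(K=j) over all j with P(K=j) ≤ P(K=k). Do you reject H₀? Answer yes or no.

reject H₀: no

Exact binomial: n=12, k=2, p₀=1/3=0.3333
P(X=j) = C(n,j)·p₀^j·(1−p₀)^(n−j); p = Σ P(X=j) over j with P(X=j) ≤ P(X=2)
p-value (two-sided) = 0.35885
At α=0.01: p ≥ α → fail to reject H₀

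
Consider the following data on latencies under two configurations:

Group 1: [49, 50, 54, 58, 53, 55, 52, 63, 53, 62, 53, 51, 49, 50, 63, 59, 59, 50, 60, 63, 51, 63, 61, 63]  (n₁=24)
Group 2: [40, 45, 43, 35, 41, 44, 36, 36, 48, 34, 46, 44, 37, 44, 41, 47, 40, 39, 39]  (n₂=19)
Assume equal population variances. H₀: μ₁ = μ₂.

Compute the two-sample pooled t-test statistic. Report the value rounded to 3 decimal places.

x̄₁=56.000, s₁=5.308, n₁=24
x̄₂=41.000, s₂=4.203, n₂=19
s_p² = [23·5.308² + 18·4.203²]/41 = 23.5610
SE = √(s_p²·(1/24+1/19)) = 1.4906
t = (56.000−41.000)/1.4906 = 10.0634
df = 41

test statistic = 10.063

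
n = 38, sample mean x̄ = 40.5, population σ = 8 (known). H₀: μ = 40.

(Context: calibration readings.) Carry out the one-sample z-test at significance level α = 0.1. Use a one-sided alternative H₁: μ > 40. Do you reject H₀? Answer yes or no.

SE = σ/√n = 8/√38 = 1.2978
z = (x̄−μ₀)/SE = (40.5−40)/1.2978 = 0.3853
p-value (one-sided, H₁ greater) = 0.35002
At α=0.1: p ≥ α → fail to reject H₀

reject H₀: no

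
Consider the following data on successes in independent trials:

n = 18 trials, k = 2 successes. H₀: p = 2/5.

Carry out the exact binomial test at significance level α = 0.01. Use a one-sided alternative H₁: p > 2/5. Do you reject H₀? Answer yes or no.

reject H₀: no

Exact binomial: n=18, k=2, p₀=2/5=0.4000
P(X≥2) from Σ C(n,i)·p₀^i·(1−p₀)^(n−i)
p-value (one-sided, H₁ greater) = 0.99868
At α=0.01: p ≥ α → fail to reject H₀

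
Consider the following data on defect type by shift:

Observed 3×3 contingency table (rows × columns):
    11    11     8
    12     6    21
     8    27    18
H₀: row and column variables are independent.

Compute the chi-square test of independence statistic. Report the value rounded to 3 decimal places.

test statistic = 15.795

Row totals [30, 39, 53], col totals [31, 44, 47], n=122
χ² = (11−7.62)²/7.62 + (11−10.82)²/10.82 + (8−11.56)²/11.56 + (12−9.91)²/9.91 + (6−14.07)²/14.07 + (21−15.02)²/15.02 + (8−13.47)²/13.47 + (27−19.11)²/19.11 + (18−20.42)²/20.42 = 15.7951
df = 4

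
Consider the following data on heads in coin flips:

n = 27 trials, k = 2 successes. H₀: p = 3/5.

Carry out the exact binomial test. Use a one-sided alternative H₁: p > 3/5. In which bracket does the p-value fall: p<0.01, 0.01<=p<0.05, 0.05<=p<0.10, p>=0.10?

p-value bracket: p>=0.10

Exact binomial: n=27, k=2, p₀=3/5=0.6000
P(X≥2) from Σ C(n,i)·p₀^i·(1−p₀)^(n−i)
p-value (one-sided, H₁ greater) = 1.00000
→ bracket: p>=0.10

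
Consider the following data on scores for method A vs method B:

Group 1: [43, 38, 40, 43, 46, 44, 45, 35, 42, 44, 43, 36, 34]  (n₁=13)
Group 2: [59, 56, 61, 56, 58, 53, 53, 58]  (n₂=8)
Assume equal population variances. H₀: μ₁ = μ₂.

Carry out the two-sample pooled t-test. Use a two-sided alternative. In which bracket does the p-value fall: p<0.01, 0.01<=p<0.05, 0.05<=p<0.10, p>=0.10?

x̄₁=41.000, s₁=4.000, n₁=13
x̄₂=56.750, s₂=2.816, n₂=8
s_p² = [12·4.000² + 7·2.816²]/19 = 13.0263
SE = √(s_p²·(1/13+1/8)) = 1.6218
t = (41.000−56.750)/1.6218 = -9.7113
df = 19
p-value (two-sided) = 0.00000
→ bracket: p<0.01

p-value bracket: p<0.01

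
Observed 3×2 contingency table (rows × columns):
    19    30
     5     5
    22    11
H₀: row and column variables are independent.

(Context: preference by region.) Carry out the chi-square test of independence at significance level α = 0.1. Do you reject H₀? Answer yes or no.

Row totals [49, 10, 33], col totals [46, 46], n=92
χ² = (19−24.50)²/24.50 + (30−24.50)²/24.50 + (5−5.00)²/5.00 + (5−5.00)²/5.00 + (22−16.50)²/16.50 + (11−16.50)²/16.50 = 6.1361
df = 2
p-value (upper-tail) = 0.04651
At α=0.1: p < α → reject H₀

reject H₀: yes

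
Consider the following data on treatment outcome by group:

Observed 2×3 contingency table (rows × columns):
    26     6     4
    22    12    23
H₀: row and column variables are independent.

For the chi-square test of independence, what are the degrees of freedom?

degrees of freedom = 2

df = (r−1)(c−1) = (2−1)·(3−1) = 2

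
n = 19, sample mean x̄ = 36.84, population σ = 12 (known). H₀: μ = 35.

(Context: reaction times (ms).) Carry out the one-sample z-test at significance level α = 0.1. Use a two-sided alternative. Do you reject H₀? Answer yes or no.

reject H₀: no

SE = σ/√n = 12/√19 = 2.7530
z = (x̄−μ₀)/SE = (36.84−35)/2.7530 = 0.6684
p-value (two-sided) = 0.50390
At α=0.1: p ≥ α → fail to reject H₀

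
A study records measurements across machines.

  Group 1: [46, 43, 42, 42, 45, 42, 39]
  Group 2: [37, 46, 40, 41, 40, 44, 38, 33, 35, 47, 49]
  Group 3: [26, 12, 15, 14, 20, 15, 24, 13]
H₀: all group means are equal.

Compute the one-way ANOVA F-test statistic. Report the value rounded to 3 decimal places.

Group means [42.71, 40.91, 17.38], grand mean 34.154
SSB = Σnᵢ(x̄ᵢ−x̄)² = 3267.172; SSW = ΣΣ(x−x̄ᵢ)² = 488.213
MSB = 3267.172/2 = 1633.5860; MSW = 488.213/23 = 21.2266
F = MSB/MSW = 76.9592
df = (2, 23)

test statistic = 76.959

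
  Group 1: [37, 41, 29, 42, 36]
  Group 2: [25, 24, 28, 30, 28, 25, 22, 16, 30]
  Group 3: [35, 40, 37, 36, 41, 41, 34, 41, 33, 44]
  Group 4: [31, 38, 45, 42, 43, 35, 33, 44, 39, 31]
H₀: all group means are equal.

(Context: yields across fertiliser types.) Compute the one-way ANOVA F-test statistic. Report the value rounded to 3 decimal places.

test statistic = 16.350

Group means [37.00, 25.33, 38.20, 38.10], grand mean 34.588
SSB = Σnᵢ(x̄ᵢ−x̄)² = 1053.735; SSW = ΣΣ(x−x̄ᵢ)² = 644.500
MSB = 1053.735/3 = 351.2451; MSW = 644.500/30 = 21.4833
F = MSB/MSW = 16.3497
df = (3, 30)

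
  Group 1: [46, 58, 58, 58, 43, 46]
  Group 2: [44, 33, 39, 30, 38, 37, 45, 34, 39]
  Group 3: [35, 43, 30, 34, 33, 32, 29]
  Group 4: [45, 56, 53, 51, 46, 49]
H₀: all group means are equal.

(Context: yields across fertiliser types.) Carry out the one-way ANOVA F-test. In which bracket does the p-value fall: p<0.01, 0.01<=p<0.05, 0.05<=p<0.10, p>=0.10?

Group means [51.50, 37.67, 33.71, 50.00], grand mean 42.286
SSB = Σnᵢ(x̄ᵢ−x̄)² = 1572.786; SSW = ΣΣ(x−x̄ᵢ)² = 666.929
MSB = 1572.786/3 = 524.2619; MSW = 666.929/24 = 27.7887
F = MSB/MSW = 18.8660
df = (3, 24)
p-value (upper-tail) = 0.00000
→ bracket: p<0.01

p-value bracket: p<0.01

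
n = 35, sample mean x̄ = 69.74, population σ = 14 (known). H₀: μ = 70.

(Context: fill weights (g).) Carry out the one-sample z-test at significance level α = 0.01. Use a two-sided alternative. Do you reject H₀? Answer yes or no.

SE = σ/√n = 14/√35 = 2.3664
z = (x̄−μ₀)/SE = (69.74−70)/2.3664 = -0.1099
p-value (two-sided) = 0.91251
At α=0.01: p ≥ α → fail to reject H₀

reject H₀: no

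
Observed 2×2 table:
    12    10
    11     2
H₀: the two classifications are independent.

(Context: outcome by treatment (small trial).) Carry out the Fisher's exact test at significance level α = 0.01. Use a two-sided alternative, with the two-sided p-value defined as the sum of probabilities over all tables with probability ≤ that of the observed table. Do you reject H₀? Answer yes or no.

Margins: r₁=22, r₂=13, c₁=23, c₂=12, n=35
p_obs = C(22,12)·C(13,11)/C(35,23); sum pmf over tables with pmf ≤ p_obs
p-value (two-sided) = 0.13905
At α=0.01: p ≥ α → fail to reject H₀

reject H₀: no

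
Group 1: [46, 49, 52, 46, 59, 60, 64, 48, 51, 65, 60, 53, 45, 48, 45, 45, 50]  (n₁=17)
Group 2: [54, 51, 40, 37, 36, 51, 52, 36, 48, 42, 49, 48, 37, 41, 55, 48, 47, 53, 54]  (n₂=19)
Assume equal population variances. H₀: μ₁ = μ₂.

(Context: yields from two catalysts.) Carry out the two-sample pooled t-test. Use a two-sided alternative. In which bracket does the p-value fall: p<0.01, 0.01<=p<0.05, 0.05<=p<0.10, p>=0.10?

p-value bracket: 0.01<=p<0.05

x̄₁=52.118, s₁=6.873, n₁=17
x̄₂=46.263, s₂=6.682, n₂=19
s_p² = [16·6.873² + 18·6.682²]/34 = 45.8661
SE = √(s_p²·(1/17+1/19)) = 2.2610
t = (52.118−46.263)/2.2610 = 2.5894
df = 34
p-value (two-sided) = 0.01405
→ bracket: 0.01<=p<0.05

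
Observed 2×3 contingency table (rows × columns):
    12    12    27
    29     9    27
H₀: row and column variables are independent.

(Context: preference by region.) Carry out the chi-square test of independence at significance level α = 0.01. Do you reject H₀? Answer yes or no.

Row totals [51, 65], col totals [41, 21, 54], n=116
χ² = (12−18.03)²/18.03 + (12−9.23)²/9.23 + (27−23.74)²/23.74 + (29−22.97)²/22.97 + (9−11.77)²/11.77 + (27−30.26)²/30.26 = 5.8732
df = 2
p-value (upper-tail) = 0.05304
At α=0.01: p ≥ α → fail to reject H₀

reject H₀: no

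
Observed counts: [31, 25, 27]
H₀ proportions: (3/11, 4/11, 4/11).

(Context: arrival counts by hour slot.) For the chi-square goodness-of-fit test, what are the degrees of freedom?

degrees of freedom = 2

df = k − 1 = 3 − 1 = 2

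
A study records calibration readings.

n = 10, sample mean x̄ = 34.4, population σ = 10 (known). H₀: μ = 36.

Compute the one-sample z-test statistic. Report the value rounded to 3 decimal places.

test statistic = -0.506

SE = σ/√n = 10/√10 = 3.1623
z = (x̄−μ₀)/SE = (34.4−36)/3.1623 = -0.5060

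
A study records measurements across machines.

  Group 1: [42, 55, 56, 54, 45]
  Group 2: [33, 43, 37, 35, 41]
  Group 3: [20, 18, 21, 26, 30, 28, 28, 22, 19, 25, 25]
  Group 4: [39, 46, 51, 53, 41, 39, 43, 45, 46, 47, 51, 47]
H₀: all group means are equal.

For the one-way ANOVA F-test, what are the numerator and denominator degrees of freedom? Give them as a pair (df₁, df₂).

k = 4 groups, N = 33 total
df = (k−1, N−k) = (4−1, 33−4) = (3, 29)

degrees of freedom = [3, 29]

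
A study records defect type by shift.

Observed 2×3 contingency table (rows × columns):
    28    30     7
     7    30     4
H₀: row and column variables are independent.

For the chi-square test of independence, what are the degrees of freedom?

df = (r−1)(c−1) = (2−1)·(3−1) = 2

degrees of freedom = 2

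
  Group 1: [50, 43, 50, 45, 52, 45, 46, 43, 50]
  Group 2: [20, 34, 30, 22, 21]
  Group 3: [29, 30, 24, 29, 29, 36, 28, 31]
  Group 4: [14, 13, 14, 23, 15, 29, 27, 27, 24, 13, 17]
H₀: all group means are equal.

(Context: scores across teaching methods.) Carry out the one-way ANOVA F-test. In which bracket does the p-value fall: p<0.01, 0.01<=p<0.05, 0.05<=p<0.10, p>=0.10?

p-value bracket: p<0.01

Group means [47.11, 25.40, 29.50, 19.64], grand mean 30.394
SSB = Σnᵢ(x̄ᵢ−x̄)² = 3919.244; SSW = ΣΣ(x−x̄ᵢ)² = 732.634
MSB = 3919.244/3 = 1306.4148; MSW = 732.634/29 = 25.2633
F = MSB/MSW = 51.7121
df = (3, 29)
p-value (upper-tail) = 0.00000
→ bracket: p<0.01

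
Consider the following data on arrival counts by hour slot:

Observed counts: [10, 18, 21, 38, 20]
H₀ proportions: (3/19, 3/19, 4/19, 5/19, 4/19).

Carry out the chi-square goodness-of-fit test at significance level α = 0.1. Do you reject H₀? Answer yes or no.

reject H₀: no

n = 107; E_i = n·p_i = [16.89, 16.89, 22.53, 28.16, 22.53]
χ² = (10−16.89)²/16.89 + (18−16.89)²/16.89 + (21−22.53)²/22.53 + (38−28.16)²/28.16 + (20−22.53)²/22.53 = 6.7129
df = 4
p-value (upper-tail) = 0.15186
At α=0.1: p ≥ α → fail to reject H₀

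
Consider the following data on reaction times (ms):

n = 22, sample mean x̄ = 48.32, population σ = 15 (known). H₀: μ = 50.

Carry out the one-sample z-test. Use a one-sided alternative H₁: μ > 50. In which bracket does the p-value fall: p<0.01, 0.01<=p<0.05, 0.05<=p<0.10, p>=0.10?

SE = σ/√n = 15/√22 = 3.1980
z = (x̄−μ₀)/SE = (48.32−50)/3.1980 = -0.5253
p-value (one-sided, H₁ greater) = 0.70032
→ bracket: p>=0.10

p-value bracket: p>=0.10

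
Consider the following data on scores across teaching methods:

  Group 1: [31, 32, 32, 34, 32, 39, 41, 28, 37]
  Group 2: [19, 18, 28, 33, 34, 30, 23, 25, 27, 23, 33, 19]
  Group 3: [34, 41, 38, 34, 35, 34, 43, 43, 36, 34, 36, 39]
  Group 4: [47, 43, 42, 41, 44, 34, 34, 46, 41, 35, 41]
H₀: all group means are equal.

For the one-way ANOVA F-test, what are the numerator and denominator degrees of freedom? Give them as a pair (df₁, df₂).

degrees of freedom = [3, 40]

k = 4 groups, N = 44 total
df = (k−1, N−k) = (4−1, 44−4) = (3, 40)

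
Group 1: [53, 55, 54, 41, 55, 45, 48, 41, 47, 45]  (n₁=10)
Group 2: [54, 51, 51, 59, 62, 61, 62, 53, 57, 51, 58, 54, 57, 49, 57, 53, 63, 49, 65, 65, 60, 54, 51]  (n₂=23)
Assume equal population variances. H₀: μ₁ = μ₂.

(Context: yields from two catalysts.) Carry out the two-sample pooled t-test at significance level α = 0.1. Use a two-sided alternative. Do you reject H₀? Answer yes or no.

reject H₀: yes

x̄₁=48.400, s₁=5.522, n₁=10
x̄₂=56.348, s₂=5.069, n₂=23
s_p² = [9·5.522² + 22·5.069²]/31 = 27.0844
SE = √(s_p²·(1/10+1/23)) = 1.9713
t = (48.400−56.348)/1.9713 = -4.0318
df = 31
p-value (two-sided) = 0.00033
At α=0.1: p < α → reject H₀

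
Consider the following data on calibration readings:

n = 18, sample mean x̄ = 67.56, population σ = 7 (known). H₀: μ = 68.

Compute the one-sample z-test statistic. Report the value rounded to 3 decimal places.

test statistic = -0.267

SE = σ/√n = 7/√18 = 1.6499
z = (x̄−μ₀)/SE = (67.56−68)/1.6499 = -0.2667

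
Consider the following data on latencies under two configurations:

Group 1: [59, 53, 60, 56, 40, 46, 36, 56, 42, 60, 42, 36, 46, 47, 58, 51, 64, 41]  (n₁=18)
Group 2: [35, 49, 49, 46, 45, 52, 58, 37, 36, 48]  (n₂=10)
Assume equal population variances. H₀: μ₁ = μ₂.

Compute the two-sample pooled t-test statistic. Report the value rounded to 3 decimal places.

x̄₁=49.611, s₁=8.952, n₁=18
x̄₂=45.500, s₂=7.472, n₂=10
s_p² = [17·8.952² + 9·7.472²]/26 = 71.7222
SE = √(s_p²·(1/18+1/10)) = 3.3402
t = (49.611−45.500)/3.3402 = 1.2308
df = 26

test statistic = 1.231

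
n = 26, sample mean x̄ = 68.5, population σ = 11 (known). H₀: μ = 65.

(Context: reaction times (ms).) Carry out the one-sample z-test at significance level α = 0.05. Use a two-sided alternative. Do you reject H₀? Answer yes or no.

SE = σ/√n = 11/√26 = 2.1573
z = (x̄−μ₀)/SE = (68.5−65)/2.1573 = 1.6224
p-value (two-sided) = 0.10471
At α=0.05: p ≥ α → fail to reject H₀

reject H₀: no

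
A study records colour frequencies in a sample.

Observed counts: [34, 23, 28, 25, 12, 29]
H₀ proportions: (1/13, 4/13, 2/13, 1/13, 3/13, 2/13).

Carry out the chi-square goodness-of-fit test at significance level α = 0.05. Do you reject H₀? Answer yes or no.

reject H₀: yes

n = 151; E_i = n·p_i = [11.62, 46.46, 23.23, 11.62, 34.85, 23.23]
χ² = (34−11.62)²/11.62 + (23−46.46)²/46.46 + (28−23.23)²/23.23 + (25−11.62)²/11.62 + (12−34.85)²/34.85 + (29−23.23)²/23.23 = 87.7997
df = 5
p-value (upper-tail) = 0.00000
At α=0.05: p < α → reject H₀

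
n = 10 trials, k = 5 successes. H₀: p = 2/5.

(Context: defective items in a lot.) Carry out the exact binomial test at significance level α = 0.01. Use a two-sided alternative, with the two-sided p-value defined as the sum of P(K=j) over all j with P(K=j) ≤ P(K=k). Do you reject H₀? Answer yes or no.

reject H₀: no

Exact binomial: n=10, k=5, p₀=2/5=0.4000
P(X=j) = C(n,j)·p₀^j·(1−p₀)^(n−j); p = Σ P(X=j) over j with P(X=j) ≤ P(X=5)
p-value (two-sided) = 0.53419
At α=0.01: p ≥ α → fail to reject H₀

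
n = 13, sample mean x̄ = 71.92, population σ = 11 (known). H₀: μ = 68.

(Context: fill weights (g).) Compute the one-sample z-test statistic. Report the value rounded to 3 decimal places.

SE = σ/√n = 11/√13 = 3.0509
z = (x̄−μ₀)/SE = (71.92−68)/3.0509 = 1.2849

test statistic = 1.285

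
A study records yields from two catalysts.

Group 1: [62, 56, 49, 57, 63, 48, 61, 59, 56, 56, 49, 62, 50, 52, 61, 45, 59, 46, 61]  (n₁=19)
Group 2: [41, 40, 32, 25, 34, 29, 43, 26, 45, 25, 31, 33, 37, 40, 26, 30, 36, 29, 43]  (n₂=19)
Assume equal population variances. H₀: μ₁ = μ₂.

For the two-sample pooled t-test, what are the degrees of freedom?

df = n₁ + n₂ − 2 = 19 + 19 − 2 = 36

degrees of freedom = 36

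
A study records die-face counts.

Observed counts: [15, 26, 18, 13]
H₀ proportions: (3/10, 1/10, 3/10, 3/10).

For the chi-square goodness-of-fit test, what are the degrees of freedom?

degrees of freedom = 3

df = k − 1 = 4 − 1 = 3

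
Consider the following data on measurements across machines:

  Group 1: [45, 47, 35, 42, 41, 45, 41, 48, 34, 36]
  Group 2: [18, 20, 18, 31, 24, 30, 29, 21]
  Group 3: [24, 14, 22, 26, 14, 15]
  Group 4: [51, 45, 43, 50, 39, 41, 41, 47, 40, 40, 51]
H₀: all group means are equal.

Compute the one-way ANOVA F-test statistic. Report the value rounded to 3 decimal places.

test statistic = 49.819

Group means [41.40, 23.88, 19.17, 44.36], grand mean 34.514
SSB = Σnᵢ(x̄ᵢ−x̄)² = 3860.089; SSW = ΣΣ(x−x̄ᵢ)² = 800.654
MSB = 3860.089/3 = 1286.6964; MSW = 800.654/31 = 25.8275
F = MSB/MSW = 49.8188
df = (3, 31)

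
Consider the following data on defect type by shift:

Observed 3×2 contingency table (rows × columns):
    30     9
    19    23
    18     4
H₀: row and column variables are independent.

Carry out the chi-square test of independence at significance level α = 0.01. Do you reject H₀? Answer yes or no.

Row totals [39, 42, 22], col totals [67, 36], n=103
χ² = (30−25.37)²/25.37 + (9−13.63)²/13.63 + (19−27.32)²/27.32 + (23−14.68)²/14.68 + (18−14.31)²/14.31 + (4−7.69)²/7.69 = 12.3900
df = 2
p-value (upper-tail) = 0.00204
At α=0.01: p < α → reject H₀

reject H₀: yes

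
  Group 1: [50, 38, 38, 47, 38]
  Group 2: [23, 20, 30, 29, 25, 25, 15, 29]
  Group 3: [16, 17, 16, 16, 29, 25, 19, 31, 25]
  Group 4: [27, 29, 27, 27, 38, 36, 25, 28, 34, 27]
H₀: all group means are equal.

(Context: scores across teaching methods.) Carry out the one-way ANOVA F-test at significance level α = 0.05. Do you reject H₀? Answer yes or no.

reject H₀: yes

Group means [42.20, 24.50, 21.56, 29.80], grand mean 28.094
SSB = Σnᵢ(x̄ᵢ−x̄)² = 1512.097; SSW = ΣΣ(x−x̄ᵢ)² = 790.622
MSB = 1512.097/3 = 504.0322; MSW = 790.622/28 = 28.2365
F = MSB/MSW = 17.8504
df = (3, 28)
p-value (upper-tail) = 0.00000
At α=0.05: p < α → reject H₀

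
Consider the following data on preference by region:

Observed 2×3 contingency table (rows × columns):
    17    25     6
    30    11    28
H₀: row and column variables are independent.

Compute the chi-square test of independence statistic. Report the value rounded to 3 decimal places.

test statistic = 20.156

Row totals [48, 69], col totals [47, 36, 34], n=117
χ² = (17−19.28)²/19.28 + (25−14.77)²/14.77 + (6−13.95)²/13.95 + (30−27.72)²/27.72 + (11−21.23)²/21.23 + (28−20.05)²/20.05 = 20.1556
df = 2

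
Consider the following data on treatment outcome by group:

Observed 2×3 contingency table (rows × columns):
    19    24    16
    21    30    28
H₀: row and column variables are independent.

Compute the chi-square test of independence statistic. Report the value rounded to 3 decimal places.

test statistic = 1.165

Row totals [59, 79], col totals [40, 54, 44], n=138
χ² = (19−17.10)²/17.10 + (24−23.09)²/23.09 + (16−18.81)²/18.81 + (21−22.90)²/22.90 + (30−30.91)²/30.91 + (28−25.19)²/25.19 = 1.1653
df = 2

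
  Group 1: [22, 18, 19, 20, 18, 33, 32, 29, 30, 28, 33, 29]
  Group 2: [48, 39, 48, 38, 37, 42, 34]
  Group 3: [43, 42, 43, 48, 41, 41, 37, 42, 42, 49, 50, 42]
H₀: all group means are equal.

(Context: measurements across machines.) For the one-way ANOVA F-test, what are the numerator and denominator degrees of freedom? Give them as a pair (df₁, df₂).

k = 3 groups, N = 31 total
df = (k−1, N−k) = (3−1, 31−3) = (2, 28)

degrees of freedom = [2, 28]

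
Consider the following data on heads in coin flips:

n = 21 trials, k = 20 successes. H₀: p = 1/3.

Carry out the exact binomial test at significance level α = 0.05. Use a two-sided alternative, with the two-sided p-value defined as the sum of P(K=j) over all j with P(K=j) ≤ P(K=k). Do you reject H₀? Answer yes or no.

Exact binomial: n=21, k=20, p₀=1/3=0.3333
P(X=j) = C(n,j)·p₀^j·(1−p₀)^(n−j); p = Σ P(X=j) over j with P(X=j) ≤ P(X=20)
p-value (two-sided) = 0.00000
At α=0.05: p < α → reject H₀

reject H₀: yes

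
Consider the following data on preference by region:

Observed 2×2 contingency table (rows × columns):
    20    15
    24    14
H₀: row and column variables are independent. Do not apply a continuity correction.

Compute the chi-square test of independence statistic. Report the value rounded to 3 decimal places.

Row totals [35, 38], col totals [44, 29], n=73
χ² = (20−21.10)²/21.10 + (15−13.90)²/13.90 + (24−22.90)²/22.90 + (14−15.10)²/15.10 = 0.2753
df = 1

test statistic = 0.275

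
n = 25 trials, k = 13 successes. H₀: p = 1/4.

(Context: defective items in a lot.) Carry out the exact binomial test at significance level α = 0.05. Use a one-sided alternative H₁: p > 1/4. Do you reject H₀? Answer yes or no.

reject H₀: yes

Exact binomial: n=25, k=13, p₀=1/4=0.2500
P(X≥13) from Σ C(n,i)·p₀^i·(1−p₀)^(n−i)
p-value (one-sided, H₁ greater) = 0.00337
At α=0.05: p < α → reject H₀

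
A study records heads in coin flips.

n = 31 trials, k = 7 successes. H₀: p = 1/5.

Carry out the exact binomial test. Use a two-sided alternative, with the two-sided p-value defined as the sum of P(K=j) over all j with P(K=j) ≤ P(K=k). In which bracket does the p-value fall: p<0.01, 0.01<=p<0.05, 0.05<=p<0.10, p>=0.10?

Exact binomial: n=31, k=7, p₀=1/5=0.2000
P(X=j) = C(n,j)·p₀^j·(1−p₀)^(n−j); p = Σ P(X=j) over j with P(X=j) ≤ P(X=7)
p-value (two-sided) = 0.65765
→ bracket: p>=0.10

p-value bracket: p>=0.10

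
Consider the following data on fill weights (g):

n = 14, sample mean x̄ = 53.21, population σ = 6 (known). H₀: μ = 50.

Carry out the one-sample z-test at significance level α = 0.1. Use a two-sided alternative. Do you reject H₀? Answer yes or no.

SE = σ/√n = 6/√14 = 1.6036
z = (x̄−μ₀)/SE = (53.21−50)/1.6036 = 2.0018
p-value (two-sided) = 0.04531
At α=0.1: p < α → reject H₀

reject H₀: yes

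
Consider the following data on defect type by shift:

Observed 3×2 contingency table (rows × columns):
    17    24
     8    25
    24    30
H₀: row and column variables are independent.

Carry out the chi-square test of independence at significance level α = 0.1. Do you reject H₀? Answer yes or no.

reject H₀: no

Row totals [41, 33, 54], col totals [49, 79], n=128
χ² = (17−15.70)²/15.70 + (24−25.30)²/25.30 + (8−12.63)²/12.63 + (25−20.37)²/20.37 + (24−20.67)²/20.67 + (30−33.33)²/33.33 = 3.7967
df = 2
p-value (upper-tail) = 0.14982
At α=0.1: p ≥ α → fail to reject H₀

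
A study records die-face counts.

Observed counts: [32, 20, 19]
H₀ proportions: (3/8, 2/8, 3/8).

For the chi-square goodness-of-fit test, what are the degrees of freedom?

degrees of freedom = 2

df = k − 1 = 3 − 1 = 2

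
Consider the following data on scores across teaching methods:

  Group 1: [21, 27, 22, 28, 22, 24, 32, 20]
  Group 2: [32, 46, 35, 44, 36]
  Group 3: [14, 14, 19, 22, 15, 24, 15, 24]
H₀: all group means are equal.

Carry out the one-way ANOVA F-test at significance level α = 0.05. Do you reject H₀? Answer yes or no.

Group means [24.50, 38.60, 18.38], grand mean 25.524
SSB = Σnᵢ(x̄ᵢ−x̄)² = 1272.163; SSW = ΣΣ(x−x̄ᵢ)² = 405.075
MSB = 1272.163/2 = 636.0815; MSW = 405.075/18 = 22.5042
F = MSB/MSW = 28.2651
df = (2, 18)
p-value (upper-tail) = 0.00000
At α=0.05: p < α → reject H₀

reject H₀: yes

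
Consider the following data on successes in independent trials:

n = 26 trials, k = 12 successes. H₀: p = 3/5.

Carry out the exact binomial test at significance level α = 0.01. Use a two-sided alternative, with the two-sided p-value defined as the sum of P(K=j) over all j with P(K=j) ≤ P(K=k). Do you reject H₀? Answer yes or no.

reject H₀: no

Exact binomial: n=26, k=12, p₀=3/5=0.6000
P(X=j) = C(n,j)·p₀^j·(1−p₀)^(n−j); p = Σ P(X=j) over j with P(X=j) ≤ P(X=12)
p-value (two-sided) = 0.16407
At α=0.01: p ≥ α → fail to reject H₀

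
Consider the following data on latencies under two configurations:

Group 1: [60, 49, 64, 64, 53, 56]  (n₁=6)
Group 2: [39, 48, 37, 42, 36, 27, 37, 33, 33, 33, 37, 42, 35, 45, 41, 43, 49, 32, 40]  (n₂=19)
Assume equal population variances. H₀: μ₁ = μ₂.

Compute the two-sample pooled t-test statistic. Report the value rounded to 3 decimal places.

x̄₁=57.667, s₁=6.088, n₁=6
x̄₂=38.368, s₂=5.708, n₂=19
s_p² = [5·6.088² + 18·5.708²]/23 = 33.5545
SE = √(s_p²·(1/6+1/19)) = 2.7126
t = (57.667−38.368)/2.7126 = 7.1142
df = 23

test statistic = 7.114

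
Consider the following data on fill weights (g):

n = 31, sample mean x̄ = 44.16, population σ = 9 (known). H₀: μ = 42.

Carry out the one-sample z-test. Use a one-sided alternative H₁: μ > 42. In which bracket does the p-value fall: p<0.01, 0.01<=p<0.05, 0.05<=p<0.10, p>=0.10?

p-value bracket: 0.05<=p<0.10

SE = σ/√n = 9/√31 = 1.6164
z = (x̄−μ₀)/SE = (44.16−42)/1.6164 = 1.3363
p-value (one-sided, H₁ greater) = 0.09073
→ bracket: 0.05<=p<0.10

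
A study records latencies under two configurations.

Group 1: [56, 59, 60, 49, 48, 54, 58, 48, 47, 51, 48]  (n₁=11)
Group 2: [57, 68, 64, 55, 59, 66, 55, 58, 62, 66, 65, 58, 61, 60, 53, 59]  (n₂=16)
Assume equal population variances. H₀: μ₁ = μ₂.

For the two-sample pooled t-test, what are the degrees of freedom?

df = n₁ + n₂ − 2 = 11 + 16 − 2 = 25

degrees of freedom = 25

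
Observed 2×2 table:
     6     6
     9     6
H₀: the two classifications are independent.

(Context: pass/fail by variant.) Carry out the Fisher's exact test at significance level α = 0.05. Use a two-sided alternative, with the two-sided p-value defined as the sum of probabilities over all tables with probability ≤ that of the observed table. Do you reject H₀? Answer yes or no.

Margins: r₁=12, r₂=15, c₁=15, c₂=12, n=27
p_obs = C(12,6)·C(15,9)/C(27,15); sum pmf over tables with pmf ≤ p_obs
p-value (two-sided) = 0.70682
At α=0.05: p ≥ α → fail to reject H₀

reject H₀: no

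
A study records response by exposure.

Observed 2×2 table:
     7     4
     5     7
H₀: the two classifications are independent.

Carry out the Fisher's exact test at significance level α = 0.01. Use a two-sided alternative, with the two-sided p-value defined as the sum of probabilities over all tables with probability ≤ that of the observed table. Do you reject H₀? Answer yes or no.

Margins: r₁=11, r₂=12, c₁=12, c₂=11, n=23
p_obs = C(11,7)·C(12,5)/C(23,12); sum pmf over tables with pmf ≤ p_obs
p-value (two-sided) = 0.41365
At α=0.01: p ≥ α → fail to reject H₀

reject H₀: no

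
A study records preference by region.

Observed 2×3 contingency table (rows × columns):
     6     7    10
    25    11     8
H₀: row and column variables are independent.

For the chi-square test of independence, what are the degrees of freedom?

degrees of freedom = 2

df = (r−1)(c−1) = (2−1)·(3−1) = 2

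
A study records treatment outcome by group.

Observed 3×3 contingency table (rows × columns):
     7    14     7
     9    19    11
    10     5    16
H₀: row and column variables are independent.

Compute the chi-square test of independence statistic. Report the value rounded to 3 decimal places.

test statistic = 10.377

Row totals [28, 39, 31], col totals [26, 38, 34], n=98
χ² = (7−7.43)²/7.43 + (14−10.86)²/10.86 + (7−9.71)²/9.71 + (9−10.35)²/10.35 + (19−15.12)²/15.12 + (11−13.53)²/13.53 + (10−8.22)²/8.22 + (5−12.02)²/12.02 + (16−10.76)²/10.76 = 10.3770
df = 4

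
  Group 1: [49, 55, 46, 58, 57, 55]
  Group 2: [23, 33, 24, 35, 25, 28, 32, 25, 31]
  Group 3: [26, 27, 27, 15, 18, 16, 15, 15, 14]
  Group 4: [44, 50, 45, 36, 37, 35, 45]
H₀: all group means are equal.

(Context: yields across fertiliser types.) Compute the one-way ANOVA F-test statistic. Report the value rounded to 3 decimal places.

test statistic = 60.829

Group means [53.33, 28.44, 19.22, 41.71], grand mean 33.581
SSB = Σnᵢ(x̄ᵢ−x̄)² = 4897.009; SSW = ΣΣ(x−x̄ᵢ)² = 724.540
MSB = 4897.009/3 = 1632.3362; MSW = 724.540/27 = 26.8348
F = MSB/MSW = 60.8291
df = (3, 27)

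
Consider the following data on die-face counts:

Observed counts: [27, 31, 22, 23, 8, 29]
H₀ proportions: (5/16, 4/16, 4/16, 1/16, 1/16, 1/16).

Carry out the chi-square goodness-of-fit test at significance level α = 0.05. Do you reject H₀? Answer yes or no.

reject H₀: yes

n = 140; E_i = n·p_i = [43.75, 35.00, 35.00, 8.75, 8.75, 8.75]
χ² = (27−43.75)²/43.75 + (31−35.00)²/35.00 + (22−35.00)²/35.00 + (23−8.75)²/8.75 + (8−8.75)²/8.75 + (29−8.75)²/8.75 = 81.8343
df = 5
p-value (upper-tail) = 0.00000
At α=0.05: p < α → reject H₀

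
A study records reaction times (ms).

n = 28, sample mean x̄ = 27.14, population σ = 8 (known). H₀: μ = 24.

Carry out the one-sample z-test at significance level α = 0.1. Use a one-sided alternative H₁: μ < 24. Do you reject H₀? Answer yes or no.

reject H₀: no

SE = σ/√n = 8/√28 = 1.5119
z = (x̄−μ₀)/SE = (27.14−24)/1.5119 = 2.0769
p-value (one-sided, H₁ less) = 0.98110
At α=0.1: p ≥ α → fail to reject H₀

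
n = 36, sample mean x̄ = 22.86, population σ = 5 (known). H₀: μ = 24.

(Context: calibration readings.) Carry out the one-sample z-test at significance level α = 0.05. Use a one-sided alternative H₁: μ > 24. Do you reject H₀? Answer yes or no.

SE = σ/√n = 5/√36 = 0.8333
z = (x̄−μ₀)/SE = (22.86−24)/0.8333 = -1.3680
p-value (one-sided, H₁ greater) = 0.91434
At α=0.05: p ≥ α → fail to reject H₀

reject H₀: no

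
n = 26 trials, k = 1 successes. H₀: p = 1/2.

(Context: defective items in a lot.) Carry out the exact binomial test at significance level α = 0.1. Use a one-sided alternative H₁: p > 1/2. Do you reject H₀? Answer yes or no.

reject H₀: no

Exact binomial: n=26, k=1, p₀=1/2=0.5000
P(X≥1) from Σ C(n,i)·p₀^i·(1−p₀)^(n−i)
p-value (one-sided, H₁ greater) = 1.00000
At α=0.1: p ≥ α → fail to reject H₀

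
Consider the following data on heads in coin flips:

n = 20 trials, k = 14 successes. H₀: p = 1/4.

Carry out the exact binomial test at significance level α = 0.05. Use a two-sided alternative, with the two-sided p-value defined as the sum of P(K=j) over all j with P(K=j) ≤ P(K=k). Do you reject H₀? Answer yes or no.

reject H₀: yes

Exact binomial: n=20, k=14, p₀=1/4=0.2500
P(X=j) = C(n,j)·p₀^j·(1−p₀)^(n−j); p = Σ P(X=j) over j with P(X=j) ≤ P(X=14)
p-value (two-sided) = 0.00003
At α=0.05: p < α → reject H₀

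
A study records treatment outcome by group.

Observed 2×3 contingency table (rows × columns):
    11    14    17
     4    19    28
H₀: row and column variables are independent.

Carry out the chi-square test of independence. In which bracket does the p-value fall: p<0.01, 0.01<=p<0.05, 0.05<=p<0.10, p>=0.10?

Row totals [42, 51], col totals [15, 33, 45], n=93
χ² = (11−6.77)²/6.77 + (14−14.90)²/14.90 + (17−20.32)²/20.32 + (4−8.23)²/8.23 + (19−18.10)²/18.10 + (28−24.68)²/24.68 = 5.8974
df = 2
p-value (upper-tail) = 0.05241
→ bracket: 0.05<=p<0.10

p-value bracket: 0.05<=p<0.10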